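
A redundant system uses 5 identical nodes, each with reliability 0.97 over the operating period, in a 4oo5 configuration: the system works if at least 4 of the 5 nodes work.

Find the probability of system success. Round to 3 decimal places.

0.992

R = Σ_{i=4}^{5} C(5,i) p^i (1−p)^{5−i} with p = 0.97
C(5,4)·0.97^4·0.03^1 = 0.13279
C(5,5)·0.97^5·0.03^0 = 0.85873
Sum = 0.992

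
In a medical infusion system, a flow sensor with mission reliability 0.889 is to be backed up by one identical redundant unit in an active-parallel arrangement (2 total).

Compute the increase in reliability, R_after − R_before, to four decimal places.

0.0987

R_before = 0.889
R_after = 1 − (1 − 0.889)^2 = 0.9877
ΔR = 0.9877 − 0.889 = 0.0987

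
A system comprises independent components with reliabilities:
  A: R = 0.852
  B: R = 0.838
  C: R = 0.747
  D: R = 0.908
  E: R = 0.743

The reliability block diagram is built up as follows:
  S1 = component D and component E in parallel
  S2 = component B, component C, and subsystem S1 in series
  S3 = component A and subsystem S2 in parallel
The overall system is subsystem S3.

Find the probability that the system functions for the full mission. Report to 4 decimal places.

0.9425

Parallel (D and E): 1 − (1 − 0.908000)(1 − 0.743000) = 0.976356
Series (B, C, and [0.976356]): 0.838000 × 0.747000 × 0.976356 = 0.611185
Parallel (A and [0.611185]): 1 − (1 − 0.852000)(1 − 0.611185) = 0.9425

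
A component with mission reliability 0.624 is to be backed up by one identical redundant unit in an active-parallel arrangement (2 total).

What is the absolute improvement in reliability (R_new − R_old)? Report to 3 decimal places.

0.235

R_before = 0.624
R_after = 1 − (1 − 0.624)^2 = 0.859
ΔR = 0.859 − 0.624 = 0.235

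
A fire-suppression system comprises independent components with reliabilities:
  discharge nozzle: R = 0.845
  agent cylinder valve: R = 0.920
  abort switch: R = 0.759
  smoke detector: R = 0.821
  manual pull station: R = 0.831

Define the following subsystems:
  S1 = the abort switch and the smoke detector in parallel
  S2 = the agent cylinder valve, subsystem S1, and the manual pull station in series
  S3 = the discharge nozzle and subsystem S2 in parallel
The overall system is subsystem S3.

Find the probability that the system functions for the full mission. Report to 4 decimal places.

Parallel (abort switch and smoke detector): 1 − (1 − 0.759000)(1 − 0.821000) = 0.956861
Series (agent cylinder valve, [0.956861], and manual pull station): 0.920000 × 0.956861 × 0.831000 = 0.731539
Parallel (discharge nozzle and [0.731539]): 1 − (1 − 0.845000)(1 − 0.731539) = 0.9584

0.9584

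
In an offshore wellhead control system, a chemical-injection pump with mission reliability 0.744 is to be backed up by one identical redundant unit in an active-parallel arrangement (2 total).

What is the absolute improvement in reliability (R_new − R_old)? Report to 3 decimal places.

R_before = 0.744
R_after = 1 − (1 − 0.744)^2 = 0.934
ΔR = 0.934 − 0.744 = 0.190

0.190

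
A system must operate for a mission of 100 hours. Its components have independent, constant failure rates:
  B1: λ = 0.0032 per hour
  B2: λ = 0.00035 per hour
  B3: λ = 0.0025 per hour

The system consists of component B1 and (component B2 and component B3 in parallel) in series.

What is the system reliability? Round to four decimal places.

0.7206

R(B1) = exp(−0.0032 × 100) = 0.726149
R(B2) = exp(−0.00035 × 100) = 0.965605
R(B3) = exp(−0.0025 × 100) = 0.778801
Parallel (B2 and B3): 1 − (1 − 0.965605)(1 − 0.778801) = 0.992392
Series (B1 and [0.992392]): 0.726149 × 0.992392 = 0.7206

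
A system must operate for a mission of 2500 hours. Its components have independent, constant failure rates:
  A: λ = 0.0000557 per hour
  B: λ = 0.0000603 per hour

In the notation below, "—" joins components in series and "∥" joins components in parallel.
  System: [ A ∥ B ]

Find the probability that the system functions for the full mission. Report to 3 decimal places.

R(A) = exp(−0.0000557 × 2500) = 0.87001
R(B) = exp(−0.0000603 × 2500) = 0.86006
Parallel (A and B): 1 − (1 − 0.87001)(1 − 0.86006) = 0.982

0.982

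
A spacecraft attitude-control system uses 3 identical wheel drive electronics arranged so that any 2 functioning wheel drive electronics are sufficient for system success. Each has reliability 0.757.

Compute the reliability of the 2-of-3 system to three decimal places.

R = Σ_{i=2}^{3} C(3,i) p^i (1−p)^{3−i} with p = 0.757
C(3,2)·0.757^2·0.243^1 = 0.41775
C(3,3)·0.757^3·0.243^0 = 0.43380
Sum = 0.852

0.852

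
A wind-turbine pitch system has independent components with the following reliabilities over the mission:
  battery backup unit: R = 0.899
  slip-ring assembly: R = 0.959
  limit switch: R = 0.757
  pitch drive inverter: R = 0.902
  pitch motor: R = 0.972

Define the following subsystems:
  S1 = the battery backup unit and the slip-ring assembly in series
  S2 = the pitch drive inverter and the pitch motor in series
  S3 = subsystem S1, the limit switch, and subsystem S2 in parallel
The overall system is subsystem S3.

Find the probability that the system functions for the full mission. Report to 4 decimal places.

0.9959

Series (battery backup unit and slip-ring assembly): 0.899000 × 0.959000 = 0.862141
Series (pitch drive inverter and pitch motor): 0.902000 × 0.972000 = 0.876744
Parallel ([0.862141], limit switch, and [0.876744]): 1 − (1 − 0.862141)(1 − 0.757000)(1 − 0.876744) = 0.9959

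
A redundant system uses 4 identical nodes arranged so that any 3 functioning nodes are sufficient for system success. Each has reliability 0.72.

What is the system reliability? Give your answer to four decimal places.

R = Σ_{i=3}^{4} C(4,i) p^i (1−p)^{4−i} with p = 0.72
C(4,3)·0.72^3·0.28^1 = 0.418038
C(4,4)·0.72^4·0.28^0 = 0.268739
Sum = 0.6868

0.6868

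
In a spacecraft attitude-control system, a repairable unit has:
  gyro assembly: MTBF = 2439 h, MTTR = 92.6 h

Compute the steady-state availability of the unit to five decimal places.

A(gyro assembly) = MTBF/(MTBF+MTTR) = 2439/(2439+92.6) = 0.96342

0.96342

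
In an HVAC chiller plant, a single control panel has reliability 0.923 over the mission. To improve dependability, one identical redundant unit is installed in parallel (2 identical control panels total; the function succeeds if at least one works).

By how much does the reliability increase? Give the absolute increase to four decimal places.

R_before = 0.923
R_after = 1 − (1 − 0.923)^2 = 0.9941
ΔR = 0.9941 − 0.923 = 0.0711

0.0711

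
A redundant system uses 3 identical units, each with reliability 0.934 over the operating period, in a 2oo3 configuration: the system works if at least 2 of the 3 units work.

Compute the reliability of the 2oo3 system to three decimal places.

R = Σ_{i=2}^{3} C(3,i) p^i (1−p)^{3−i} with p = 0.934
C(3,2)·0.934^2·0.066^1 = 0.17273
C(3,3)·0.934^3·0.066^0 = 0.81478
Sum = 0.988

0.988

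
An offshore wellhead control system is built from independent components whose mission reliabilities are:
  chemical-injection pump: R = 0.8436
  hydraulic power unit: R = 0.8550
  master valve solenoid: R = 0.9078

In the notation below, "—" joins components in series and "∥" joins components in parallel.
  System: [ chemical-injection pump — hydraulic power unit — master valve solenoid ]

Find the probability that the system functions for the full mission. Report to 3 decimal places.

0.655

Series (chemical-injection pump, hydraulic power unit, and master valve solenoid): 0.84360 × 0.85500 × 0.90780 = 0.655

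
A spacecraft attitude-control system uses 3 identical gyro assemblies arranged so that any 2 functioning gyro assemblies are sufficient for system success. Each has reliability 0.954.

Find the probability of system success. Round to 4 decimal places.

R = Σ_{i=2}^{3} C(3,i) p^i (1−p)^{3−i} with p = 0.954
C(3,2)·0.954^2·0.046^1 = 0.125596
C(3,3)·0.954^3·0.046^0 = 0.868251
Sum = 0.9938

0.9938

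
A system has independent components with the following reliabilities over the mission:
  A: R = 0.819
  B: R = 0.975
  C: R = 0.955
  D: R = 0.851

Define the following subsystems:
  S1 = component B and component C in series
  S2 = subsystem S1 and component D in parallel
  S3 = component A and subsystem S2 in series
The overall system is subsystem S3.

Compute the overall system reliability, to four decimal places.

0.8106

Series (B and C): 0.975000 × 0.955000 = 0.931125
Parallel ([0.931125] and D): 1 − (1 − 0.931125)(1 − 0.851000) = 0.989738
Series (A and [0.989738]): 0.819000 × 0.989738 = 0.8106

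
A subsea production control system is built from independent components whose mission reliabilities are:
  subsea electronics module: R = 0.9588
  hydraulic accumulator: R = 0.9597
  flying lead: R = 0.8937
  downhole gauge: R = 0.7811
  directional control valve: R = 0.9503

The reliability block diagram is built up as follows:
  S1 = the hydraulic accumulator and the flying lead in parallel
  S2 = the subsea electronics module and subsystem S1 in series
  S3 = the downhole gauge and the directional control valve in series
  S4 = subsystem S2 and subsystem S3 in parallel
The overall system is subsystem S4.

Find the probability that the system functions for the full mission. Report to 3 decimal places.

0.988

Parallel (hydraulic accumulator and flying lead): 1 − (1 − 0.95970)(1 − 0.89370) = 0.99572
Series (subsea electronics module and [0.99572]): 0.95880 × 0.99572 = 0.95470
Series (downhole gauge and directional control valve): 0.78110 × 0.95030 = 0.74228
Parallel ([0.95470] and [0.74228]): 1 − (1 − 0.95470)(1 − 0.74228) = 0.988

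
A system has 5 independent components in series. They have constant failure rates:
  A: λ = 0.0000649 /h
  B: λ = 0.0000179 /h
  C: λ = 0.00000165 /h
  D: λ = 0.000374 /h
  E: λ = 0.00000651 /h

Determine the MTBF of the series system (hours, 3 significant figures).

2150

Series of exponential components: λ_sys = Σ λ_i
λ_sys = 0.0000649 + 0.0000179 + 0.00000165 + 0.000374 + 0.00000651 = 4.6496e-04 /h
MTBF = 1 / λ_sys = 2150 h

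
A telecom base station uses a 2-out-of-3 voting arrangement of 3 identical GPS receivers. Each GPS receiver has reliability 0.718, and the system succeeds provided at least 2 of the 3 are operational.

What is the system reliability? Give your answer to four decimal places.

R = Σ_{i=2}^{3} C(3,i) p^i (1−p)^{3−i} with p = 0.718
C(3,2)·0.718^2·0.282^1 = 0.436133
C(3,3)·0.718^3·0.282^0 = 0.370146
Sum = 0.8063

0.8063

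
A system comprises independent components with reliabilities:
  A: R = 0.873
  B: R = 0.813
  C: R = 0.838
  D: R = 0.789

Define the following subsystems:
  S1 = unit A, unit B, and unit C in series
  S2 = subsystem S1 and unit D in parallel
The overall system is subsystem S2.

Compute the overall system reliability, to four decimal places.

0.9145

Series (A, B, and C): 0.873000 × 0.813000 × 0.838000 = 0.594770
Parallel ([0.594770] and D): 1 − (1 − 0.594770)(1 − 0.789000) = 0.9145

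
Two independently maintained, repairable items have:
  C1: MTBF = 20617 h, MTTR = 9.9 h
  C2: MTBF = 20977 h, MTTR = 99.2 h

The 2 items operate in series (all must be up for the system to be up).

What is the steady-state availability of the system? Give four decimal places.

0.9948

A(C1) = MTBF/(MTBF+MTTR) = 20617/(20617+9.9) = 0.999520
A(C2) = MTBF/(MTBF+MTTR) = 20977/(20977+99.2) = 0.995293
Series availability: 0.999520 × 0.995293 = 0.9948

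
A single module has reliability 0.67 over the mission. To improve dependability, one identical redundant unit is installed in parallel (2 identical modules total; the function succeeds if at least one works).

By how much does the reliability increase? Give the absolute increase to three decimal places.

R_before = 0.67
R_after = 1 − (1 − 0.67)^2 = 0.891
ΔR = 0.891 − 0.67 = 0.221

0.221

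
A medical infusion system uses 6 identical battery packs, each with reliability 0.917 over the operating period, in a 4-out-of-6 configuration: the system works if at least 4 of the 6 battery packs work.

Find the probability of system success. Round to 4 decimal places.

0.9906

R = Σ_{i=4}^{6} C(6,i) p^i (1−p)^{6−i} with p = 0.917
C(6,4)·0.917^4·0.083^2 = 0.073068
C(6,5)·0.917^5·0.083^1 = 0.322906
C(6,6)·0.917^6·0.083^0 = 0.594588
Sum = 0.9906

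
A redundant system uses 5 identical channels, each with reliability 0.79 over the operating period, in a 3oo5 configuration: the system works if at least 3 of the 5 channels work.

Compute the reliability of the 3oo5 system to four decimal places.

0.9341

R = Σ_{i=3}^{5} C(5,i) p^i (1−p)^{5−i} with p = 0.79
C(5,3)·0.79^3·0.21^2 = 0.217430
C(5,4)·0.79^4·0.21^1 = 0.408976
C(5,5)·0.79^5·0.21^0 = 0.307706
Sum = 0.9341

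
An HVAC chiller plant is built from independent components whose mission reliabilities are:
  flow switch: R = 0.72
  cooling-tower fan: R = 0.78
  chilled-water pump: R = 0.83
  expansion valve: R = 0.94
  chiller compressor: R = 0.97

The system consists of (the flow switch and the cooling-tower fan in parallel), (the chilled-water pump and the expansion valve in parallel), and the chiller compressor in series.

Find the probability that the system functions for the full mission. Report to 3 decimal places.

0.901

Parallel (flow switch and cooling-tower fan): 1 − (1 − 0.72000)(1 − 0.78000) = 0.93840
Parallel (chilled-water pump and expansion valve): 1 − (1 − 0.83000)(1 − 0.94000) = 0.98980
Series ([0.93840], [0.98980], and chiller compressor): 0.93840 × 0.98980 × 0.97000 = 0.901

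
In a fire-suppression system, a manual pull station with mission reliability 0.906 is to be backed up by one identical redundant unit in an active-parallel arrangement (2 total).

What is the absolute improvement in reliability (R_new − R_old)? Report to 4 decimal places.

R_before = 0.906
R_after = 1 − (1 − 0.906)^2 = 0.9912
ΔR = 0.9912 − 0.906 = 0.0852

0.0852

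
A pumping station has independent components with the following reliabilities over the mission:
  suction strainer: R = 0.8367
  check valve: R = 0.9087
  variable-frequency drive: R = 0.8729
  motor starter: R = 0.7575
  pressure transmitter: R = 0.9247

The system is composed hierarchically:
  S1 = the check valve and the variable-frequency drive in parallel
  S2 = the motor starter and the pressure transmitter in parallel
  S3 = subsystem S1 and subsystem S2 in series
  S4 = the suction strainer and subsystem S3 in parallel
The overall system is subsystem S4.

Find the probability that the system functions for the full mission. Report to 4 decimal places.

0.9952

Parallel (check valve and variable-frequency drive): 1 − (1 − 0.908700)(1 − 0.872900) = 0.988396
Parallel (motor starter and pressure transmitter): 1 − (1 − 0.757500)(1 − 0.924700) = 0.981740
Series ([0.988396] and [0.981740]): 0.988396 × 0.981740 = 0.970348
Parallel (suction strainer and [0.970348]): 1 − (1 − 0.836700)(1 − 0.970348) = 0.9952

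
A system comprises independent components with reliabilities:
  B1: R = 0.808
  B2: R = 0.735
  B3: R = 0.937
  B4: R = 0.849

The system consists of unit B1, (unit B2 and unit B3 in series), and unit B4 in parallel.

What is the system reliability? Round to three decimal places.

0.991

Series (B2 and B3): 0.73500 × 0.93700 = 0.68870
Parallel (B1, [0.68870], and B4): 1 − (1 − 0.80800)(1 − 0.68870)(1 − 0.84900) = 0.991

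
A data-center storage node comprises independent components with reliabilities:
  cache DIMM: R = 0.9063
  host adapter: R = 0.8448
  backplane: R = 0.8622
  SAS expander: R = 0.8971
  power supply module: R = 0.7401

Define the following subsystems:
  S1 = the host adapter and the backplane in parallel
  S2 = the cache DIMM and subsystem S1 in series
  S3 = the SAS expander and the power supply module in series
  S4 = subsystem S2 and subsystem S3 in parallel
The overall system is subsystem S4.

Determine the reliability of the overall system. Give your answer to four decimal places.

Parallel (host adapter and backplane): 1 − (1 − 0.844800)(1 − 0.862200) = 0.978613
Series (cache DIMM and [0.978613]): 0.906300 × 0.978613 = 0.886917
Series (SAS expander and power supply module): 0.897100 × 0.740100 = 0.663944
Parallel ([0.886917] and [0.663944]): 1 − (1 − 0.886917)(1 − 0.663944) = 0.9620

0.9620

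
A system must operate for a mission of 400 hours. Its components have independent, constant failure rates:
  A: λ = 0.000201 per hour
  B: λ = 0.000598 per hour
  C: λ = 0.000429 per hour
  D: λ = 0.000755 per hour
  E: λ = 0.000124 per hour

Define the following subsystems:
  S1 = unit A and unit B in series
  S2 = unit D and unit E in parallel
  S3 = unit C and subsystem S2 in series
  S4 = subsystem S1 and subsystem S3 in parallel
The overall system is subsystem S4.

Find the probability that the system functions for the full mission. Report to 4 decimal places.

0.9540

R(A) = exp(−0.000201 × 400) = 0.922747
R(B) = exp(−0.000598 × 400) = 0.787257
R(C) = exp(−0.000429 × 400) = 0.842316
R(D) = exp(−0.000755 × 400) = 0.739338
R(E) = exp(−0.000124 × 400) = 0.951610
Series (A and B): 0.922747 × 0.787257 = 0.726439
Parallel (D and E): 1 − (1 − 0.739338)(1 − 0.951610) = 0.987387
Series (C and [0.987387]): 0.842316 × 0.987387 = 0.831692
Parallel ([0.726439] and [0.831692]): 1 − (1 − 0.726439)(1 − 0.831692) = 0.9540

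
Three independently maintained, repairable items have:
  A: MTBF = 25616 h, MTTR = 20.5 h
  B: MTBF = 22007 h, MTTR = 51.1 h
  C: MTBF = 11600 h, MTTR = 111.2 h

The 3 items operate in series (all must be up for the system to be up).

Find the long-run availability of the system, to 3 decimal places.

0.987

A(A) = MTBF/(MTBF+MTTR) = 25616/(25616+20.5) = 0.999200
A(B) = MTBF/(MTBF+MTTR) = 22007/(22007+51.1) = 0.997683
A(C) = MTBF/(MTBF+MTTR) = 11600/(11600+111.2) = 0.990505
Series availability: 0.999200 × 0.997683 × 0.990505 = 0.987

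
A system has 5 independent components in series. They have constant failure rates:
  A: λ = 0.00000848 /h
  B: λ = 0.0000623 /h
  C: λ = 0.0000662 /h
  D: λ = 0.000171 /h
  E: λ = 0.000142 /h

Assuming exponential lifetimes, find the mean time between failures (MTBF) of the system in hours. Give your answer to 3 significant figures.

2220

Series of exponential components: λ_sys = Σ λ_i
λ_sys = 0.00000848 + 0.0000623 + 0.0000662 + 0.000171 + 0.000142 = 4.4998e-04 /h
MTBF = 1 / λ_sys = 2220 h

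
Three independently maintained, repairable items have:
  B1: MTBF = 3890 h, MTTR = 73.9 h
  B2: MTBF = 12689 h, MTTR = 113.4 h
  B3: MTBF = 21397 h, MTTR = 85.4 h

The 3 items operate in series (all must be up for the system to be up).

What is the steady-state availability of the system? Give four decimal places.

0.9688

A(B1) = MTBF/(MTBF+MTTR) = 3890/(3890+73.9) = 0.981357
A(B2) = MTBF/(MTBF+MTTR) = 12689/(12689+113.4) = 0.991142
A(B3) = MTBF/(MTBF+MTTR) = 21397/(21397+85.4) = 0.996025
Series availability: 0.981357 × 0.991142 × 0.996025 = 0.9688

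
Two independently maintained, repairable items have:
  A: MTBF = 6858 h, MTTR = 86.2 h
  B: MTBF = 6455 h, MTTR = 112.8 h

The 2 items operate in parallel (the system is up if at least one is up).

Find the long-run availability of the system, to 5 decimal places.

0.99979

A(A) = MTBF/(MTBF+MTTR) = 6858/(6858+86.2) = 0.987587
A(B) = MTBF/(MTBF+MTTR) = 6455/(6455+112.8) = 0.982825
Parallel availability: 1 − (1 − 0.987587)(1 − 0.982825) = 0.99979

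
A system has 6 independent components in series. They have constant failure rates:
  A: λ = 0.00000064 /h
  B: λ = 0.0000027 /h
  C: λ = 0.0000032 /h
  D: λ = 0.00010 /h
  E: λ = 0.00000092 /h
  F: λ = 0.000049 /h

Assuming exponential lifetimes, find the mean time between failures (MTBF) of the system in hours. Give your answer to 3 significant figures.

6390

Series of exponential components: λ_sys = Σ λ_i
λ_sys = 0.00000064 + 0.0000027 + 0.0000032 + 0.00010 + 0.00000092 + 0.000049 = 1.5646e-04 /h
MTBF = 1 / λ_sys = 6390 h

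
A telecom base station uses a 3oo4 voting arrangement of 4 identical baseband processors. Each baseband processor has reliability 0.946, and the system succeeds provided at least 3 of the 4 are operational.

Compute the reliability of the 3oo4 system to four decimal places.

R = Σ_{i=3}^{4} C(4,i) p^i (1−p)^{4−i} with p = 0.946
C(4,3)·0.946^3·0.054^1 = 0.182864
C(4,4)·0.946^4·0.054^0 = 0.800875
Sum = 0.9837

0.9837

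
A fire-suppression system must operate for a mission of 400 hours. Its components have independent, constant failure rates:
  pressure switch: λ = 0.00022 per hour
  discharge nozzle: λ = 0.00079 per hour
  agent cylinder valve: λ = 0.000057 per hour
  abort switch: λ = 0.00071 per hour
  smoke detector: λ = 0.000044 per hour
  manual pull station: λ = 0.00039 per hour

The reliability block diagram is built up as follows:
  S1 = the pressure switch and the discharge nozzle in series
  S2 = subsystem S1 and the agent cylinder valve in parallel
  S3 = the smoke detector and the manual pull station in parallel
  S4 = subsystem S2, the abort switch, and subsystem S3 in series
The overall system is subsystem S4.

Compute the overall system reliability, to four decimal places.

R(pressure switch) = exp(−0.00022 × 400) = 0.915761
R(discharge nozzle) = exp(−0.00079 × 400) = 0.729059
R(agent cylinder valve) = exp(−0.000057 × 400) = 0.977458
R(abort switch) = exp(−0.00071 × 400) = 0.752767
R(smoke detector) = exp(−0.000044 × 400) = 0.982554
R(manual pull station) = exp(−0.00039 × 400) = 0.855559
Series (pressure switch and discharge nozzle): 0.915761 × 0.729059 = 0.667644
Parallel ([0.667644] and agent cylinder valve): 1 − (1 − 0.667644)(1 − 0.977458) = 0.992508
Parallel (smoke detector and manual pull station): 1 − (1 − 0.982554)(1 − 0.855559) = 0.997480
Series ([0.992508], abort switch, and [0.997480]): 0.992508 × 0.752767 × 0.997480 = 0.7452

0.7452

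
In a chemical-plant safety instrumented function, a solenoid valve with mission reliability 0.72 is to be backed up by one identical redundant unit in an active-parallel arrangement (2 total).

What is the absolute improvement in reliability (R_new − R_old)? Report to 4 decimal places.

R_before = 0.72
R_after = 1 − (1 − 0.72)^2 = 0.9216
ΔR = 0.9216 − 0.72 = 0.2016

0.2016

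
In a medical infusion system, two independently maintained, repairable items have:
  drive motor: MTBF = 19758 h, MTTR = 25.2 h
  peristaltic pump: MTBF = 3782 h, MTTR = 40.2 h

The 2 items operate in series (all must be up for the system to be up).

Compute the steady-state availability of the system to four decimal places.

A(drive motor) = MTBF/(MTBF+MTTR) = 19758/(19758+25.2) = 0.998726
A(peristaltic pump) = MTBF/(MTBF+MTTR) = 3782/(3782+40.2) = 0.989482
Series availability: 0.998726 × 0.989482 = 0.9882

0.9882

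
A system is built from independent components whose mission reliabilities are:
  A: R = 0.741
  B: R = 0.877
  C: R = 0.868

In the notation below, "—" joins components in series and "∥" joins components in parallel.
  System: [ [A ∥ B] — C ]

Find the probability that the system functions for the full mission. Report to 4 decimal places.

Parallel (A and B): 1 − (1 − 0.741000)(1 − 0.877000) = 0.968143
Series ([0.968143] and C): 0.968143 × 0.868000 = 0.8403

0.8403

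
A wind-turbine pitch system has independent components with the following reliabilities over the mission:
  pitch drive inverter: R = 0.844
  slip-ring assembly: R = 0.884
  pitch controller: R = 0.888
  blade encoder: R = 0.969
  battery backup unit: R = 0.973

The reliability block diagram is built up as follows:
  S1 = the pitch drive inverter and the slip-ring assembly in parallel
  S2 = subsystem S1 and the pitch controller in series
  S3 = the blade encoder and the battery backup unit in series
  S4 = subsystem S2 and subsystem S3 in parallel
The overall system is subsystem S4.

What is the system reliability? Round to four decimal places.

0.9927

Parallel (pitch drive inverter and slip-ring assembly): 1 − (1 − 0.844000)(1 − 0.884000) = 0.981904
Series ([0.981904] and pitch controller): 0.981904 × 0.888000 = 0.871931
Series (blade encoder and battery backup unit): 0.969000 × 0.973000 = 0.942837
Parallel ([0.871931] and [0.942837]): 1 − (1 − 0.871931)(1 − 0.942837) = 0.9927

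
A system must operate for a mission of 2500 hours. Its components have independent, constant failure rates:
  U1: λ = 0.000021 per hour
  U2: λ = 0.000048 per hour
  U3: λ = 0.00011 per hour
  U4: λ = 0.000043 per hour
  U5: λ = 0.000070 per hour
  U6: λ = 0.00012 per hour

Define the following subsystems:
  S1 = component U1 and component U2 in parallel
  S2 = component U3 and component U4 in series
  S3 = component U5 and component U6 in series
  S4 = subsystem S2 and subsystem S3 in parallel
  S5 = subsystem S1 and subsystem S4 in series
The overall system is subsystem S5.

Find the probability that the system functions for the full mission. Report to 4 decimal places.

R(U1) = exp(−0.000021 × 2500) = 0.948854
R(U2) = exp(−0.000048 × 2500) = 0.886920
R(U3) = exp(−0.00011 × 2500) = 0.759572
R(U4) = exp(−0.000043 × 2500) = 0.898077
R(U5) = exp(−0.000070 × 2500) = 0.839457
R(U6) = exp(−0.00012 × 2500) = 0.740818
Parallel (U1 and U2): 1 − (1 − 0.948854)(1 − 0.886920) = 0.994216
Series (U3 and U4): 0.759572 × 0.898077 = 0.682154
Series (U5 and U6): 0.839457 × 0.740818 = 0.621885
Parallel ([0.682154] and [0.621885]): 1 − (1 − 0.682154)(1 − 0.621885) = 0.879818
Series ([0.994216] and [0.879818]): 0.994216 × 0.879818 = 0.8747

0.8747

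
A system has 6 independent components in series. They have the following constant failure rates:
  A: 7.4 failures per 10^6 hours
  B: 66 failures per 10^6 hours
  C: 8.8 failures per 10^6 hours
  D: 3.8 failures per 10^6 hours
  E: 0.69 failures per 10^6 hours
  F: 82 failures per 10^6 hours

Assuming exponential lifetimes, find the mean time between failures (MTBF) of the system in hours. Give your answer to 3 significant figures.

5930

Series of exponential components: λ_sys = Σ λ_i
λ_sys = 0.0000074 + 0.000066 + 0.0000088 + 0.0000038 + 0.00000069 + 0.000082 = 1.6869e-04 /h
MTBF = 1 / λ_sys = 5930 h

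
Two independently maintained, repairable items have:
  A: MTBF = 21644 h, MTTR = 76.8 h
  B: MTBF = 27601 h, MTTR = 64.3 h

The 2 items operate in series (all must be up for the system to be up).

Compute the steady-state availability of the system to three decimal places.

A(A) = MTBF/(MTBF+MTTR) = 21644/(21644+76.8) = 0.996464
A(B) = MTBF/(MTBF+MTTR) = 27601/(27601+64.3) = 0.997676
Series availability: 0.996464 × 0.997676 = 0.994

0.994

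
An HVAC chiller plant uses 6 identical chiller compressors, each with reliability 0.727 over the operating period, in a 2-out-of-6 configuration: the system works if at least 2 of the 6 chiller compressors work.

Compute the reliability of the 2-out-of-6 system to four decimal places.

R = Σ_{i=2}^{6} C(6,i) p^i (1−p)^{6−i} with p = 0.727
C(6,2)·0.727^2·0.273^4 = 0.044036
C(6,3)·0.727^3·0.273^3 = 0.156358
C(6,4)·0.727^4·0.273^2 = 0.312287
C(6,5)·0.727^5·0.273^1 = 0.332649
C(6,6)·0.727^6·0.273^0 = 0.147641
Sum = 0.9930

0.9930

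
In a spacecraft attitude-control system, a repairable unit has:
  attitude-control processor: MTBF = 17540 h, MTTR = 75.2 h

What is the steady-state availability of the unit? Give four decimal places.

0.9957

A(attitude-control processor) = MTBF/(MTBF+MTTR) = 17540/(17540+75.2) = 0.9957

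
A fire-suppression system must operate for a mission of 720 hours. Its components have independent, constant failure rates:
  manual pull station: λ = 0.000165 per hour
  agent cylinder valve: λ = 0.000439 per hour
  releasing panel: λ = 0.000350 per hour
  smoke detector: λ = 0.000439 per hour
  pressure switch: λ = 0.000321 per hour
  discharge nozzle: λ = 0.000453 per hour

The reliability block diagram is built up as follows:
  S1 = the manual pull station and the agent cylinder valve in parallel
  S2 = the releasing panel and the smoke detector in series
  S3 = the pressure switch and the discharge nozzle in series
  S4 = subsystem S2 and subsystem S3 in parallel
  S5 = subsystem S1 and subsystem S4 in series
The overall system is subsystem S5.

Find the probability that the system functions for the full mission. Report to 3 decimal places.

0.790

R(manual pull station) = exp(−0.000165 × 720) = 0.88799
R(agent cylinder valve) = exp(−0.000439 × 720) = 0.72900
R(releasing panel) = exp(−0.000350 × 720) = 0.77724
R(smoke detector) = exp(−0.000439 × 720) = 0.72900
R(pressure switch) = exp(−0.000321 × 720) = 0.79364
R(discharge nozzle) = exp(−0.000453 × 720) = 0.72169
Parallel (manual pull station and agent cylinder valve): 1 − (1 − 0.88799)(1 − 0.72900) = 0.96965
Series (releasing panel and smoke detector): 0.77724 × 0.72900 = 0.56661
Series (pressure switch and discharge nozzle): 0.79364 × 0.72169 = 0.57276
Parallel ([0.56661] and [0.57276]): 1 − (1 − 0.56661)(1 − 0.57276) = 0.81484
Series ([0.96965] and [0.81484]): 0.96965 × 0.81484 = 0.790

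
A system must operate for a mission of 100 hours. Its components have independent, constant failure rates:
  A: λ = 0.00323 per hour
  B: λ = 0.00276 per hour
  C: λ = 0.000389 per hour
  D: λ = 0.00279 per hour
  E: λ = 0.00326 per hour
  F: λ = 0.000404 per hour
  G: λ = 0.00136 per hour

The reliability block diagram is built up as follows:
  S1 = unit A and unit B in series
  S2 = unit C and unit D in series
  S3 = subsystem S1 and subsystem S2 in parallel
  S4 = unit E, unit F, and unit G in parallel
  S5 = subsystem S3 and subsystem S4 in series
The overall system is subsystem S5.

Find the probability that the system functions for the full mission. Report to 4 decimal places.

R(A) = exp(−0.00323 × 100) = 0.723974
R(B) = exp(−0.00276 × 100) = 0.758813
R(C) = exp(−0.000389 × 100) = 0.961847
R(D) = exp(−0.00279 × 100) = 0.756540
R(E) = exp(−0.00326 × 100) = 0.721805
R(F) = exp(−0.000404 × 100) = 0.960405
R(G) = exp(−0.00136 × 100) = 0.872843
Series (A and B): 0.723974 × 0.758813 = 0.549361
Series (C and D): 0.961847 × 0.756540 = 0.727676
Parallel ([0.549361] and [0.727676]): 1 − (1 − 0.549361)(1 − 0.727676) = 0.877280
Parallel (E, F, and G): 1 − (1 − 0.721805)(1 − 0.960405)(1 − 0.872843) = 0.998599
Series ([0.877280] and [0.998599]): 0.877280 × 0.998599 = 0.8761

0.8761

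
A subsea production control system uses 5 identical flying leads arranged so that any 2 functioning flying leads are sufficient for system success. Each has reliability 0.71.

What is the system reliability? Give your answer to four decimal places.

0.9728

R = Σ_{i=2}^{5} C(5,i) p^i (1−p)^{5−i} with p = 0.71
C(5,2)·0.71^2·0.29^3 = 0.122945
C(5,3)·0.71^3·0.29^2 = 0.301003
C(5,4)·0.71^4·0.29^1 = 0.368469
C(5,5)·0.71^5·0.29^0 = 0.180423
Sum = 0.9728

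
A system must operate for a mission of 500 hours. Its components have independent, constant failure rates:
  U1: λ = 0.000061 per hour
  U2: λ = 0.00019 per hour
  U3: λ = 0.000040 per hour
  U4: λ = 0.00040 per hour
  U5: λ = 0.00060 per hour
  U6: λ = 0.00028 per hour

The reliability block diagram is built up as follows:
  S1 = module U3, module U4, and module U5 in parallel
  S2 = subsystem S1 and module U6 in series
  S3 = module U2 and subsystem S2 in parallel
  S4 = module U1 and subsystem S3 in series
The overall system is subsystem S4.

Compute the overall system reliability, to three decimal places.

R(U1) = exp(−0.000061 × 500) = 0.96996
R(U2) = exp(−0.00019 × 500) = 0.90937
R(U3) = exp(−0.000040 × 500) = 0.98020
R(U4) = exp(−0.00040 × 500) = 0.81873
R(U5) = exp(−0.00060 × 500) = 0.74082
R(U6) = exp(−0.00028 × 500) = 0.86936
Parallel (U3, U4, and U5): 1 − (1 − 0.98020)(1 − 0.81873)(1 − 0.74082) = 0.99907
Series ([0.99907] and U6): 0.99907 × 0.86936 = 0.86855
Parallel (U2 and [0.86855]): 1 − (1 − 0.90937)(1 − 0.86855) = 0.98809
Series (U1 and [0.98809]): 0.96996 × 0.98809 = 0.958

0.958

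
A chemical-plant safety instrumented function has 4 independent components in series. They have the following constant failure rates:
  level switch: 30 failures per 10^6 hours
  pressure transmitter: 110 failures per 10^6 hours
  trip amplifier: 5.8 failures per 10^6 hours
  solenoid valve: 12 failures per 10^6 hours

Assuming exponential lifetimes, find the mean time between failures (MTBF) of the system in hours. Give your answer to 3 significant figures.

6340

Series of exponential components: λ_sys = Σ λ_i
λ_sys = 0.000030 + 0.00011 + 0.0000058 + 0.000012 = 1.5780e-04 /h
MTBF = 1 / λ_sys = 6340 h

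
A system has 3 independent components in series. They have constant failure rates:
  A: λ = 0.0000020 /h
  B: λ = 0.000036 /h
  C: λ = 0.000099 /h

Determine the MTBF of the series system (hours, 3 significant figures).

7300

Series of exponential components: λ_sys = Σ λ_i
λ_sys = 0.0000020 + 0.000036 + 0.000099 = 1.3700e-04 /h
MTBF = 1 / λ_sys = 7300 h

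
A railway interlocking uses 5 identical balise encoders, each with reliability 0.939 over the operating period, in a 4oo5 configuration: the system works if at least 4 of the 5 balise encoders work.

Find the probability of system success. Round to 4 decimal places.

R = Σ_{i=4}^{5} C(5,i) p^i (1−p)^{5−i} with p = 0.939
C(5,4)·0.939^4·0.061^1 = 0.237117
C(5,5)·0.939^5·0.061^0 = 0.730009
Sum = 0.9671

0.9671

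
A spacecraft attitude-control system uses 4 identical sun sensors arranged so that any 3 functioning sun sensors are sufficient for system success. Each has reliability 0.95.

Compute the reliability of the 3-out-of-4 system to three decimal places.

R = Σ_{i=3}^{4} C(4,i) p^i (1−p)^{4−i} with p = 0.95
C(4,3)·0.95^3·0.05^1 = 0.17148
C(4,4)·0.95^4·0.05^0 = 0.81451
Sum = 0.986

0.986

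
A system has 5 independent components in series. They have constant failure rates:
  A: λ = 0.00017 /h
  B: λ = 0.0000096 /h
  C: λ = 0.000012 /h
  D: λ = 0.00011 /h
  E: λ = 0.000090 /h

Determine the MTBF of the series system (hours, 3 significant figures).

2550

Series of exponential components: λ_sys = Σ λ_i
λ_sys = 0.00017 + 0.0000096 + 0.000012 + 0.00011 + 0.000090 = 3.9160e-04 /h
MTBF = 1 / λ_sys = 2550 h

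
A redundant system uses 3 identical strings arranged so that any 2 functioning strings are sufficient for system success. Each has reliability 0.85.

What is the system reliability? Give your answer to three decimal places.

0.939

R = Σ_{i=2}^{3} C(3,i) p^i (1−p)^{3−i} with p = 0.85
C(3,2)·0.85^2·0.15^1 = 0.32513
C(3,3)·0.85^3·0.15^0 = 0.61413
Sum = 0.939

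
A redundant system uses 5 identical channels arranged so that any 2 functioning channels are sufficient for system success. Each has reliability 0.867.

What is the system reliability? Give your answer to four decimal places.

0.9986

R = Σ_{i=2}^{5} C(5,i) p^i (1−p)^{5−i} with p = 0.867
C(5,2)·0.867^2·0.133^3 = 0.017685
C(5,3)·0.867^3·0.133^2 = 0.115282
C(5,4)·0.867^4·0.133^1 = 0.375749
C(5,5)·0.867^5·0.133^0 = 0.489887
Sum = 0.9986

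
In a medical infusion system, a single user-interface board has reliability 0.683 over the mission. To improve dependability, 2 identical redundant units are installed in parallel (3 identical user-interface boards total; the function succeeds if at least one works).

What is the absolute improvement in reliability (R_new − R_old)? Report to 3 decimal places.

R_before = 0.683
R_after = 1 − (1 − 0.683)^3 = 0.968
ΔR = 0.968 − 0.683 = 0.285

0.285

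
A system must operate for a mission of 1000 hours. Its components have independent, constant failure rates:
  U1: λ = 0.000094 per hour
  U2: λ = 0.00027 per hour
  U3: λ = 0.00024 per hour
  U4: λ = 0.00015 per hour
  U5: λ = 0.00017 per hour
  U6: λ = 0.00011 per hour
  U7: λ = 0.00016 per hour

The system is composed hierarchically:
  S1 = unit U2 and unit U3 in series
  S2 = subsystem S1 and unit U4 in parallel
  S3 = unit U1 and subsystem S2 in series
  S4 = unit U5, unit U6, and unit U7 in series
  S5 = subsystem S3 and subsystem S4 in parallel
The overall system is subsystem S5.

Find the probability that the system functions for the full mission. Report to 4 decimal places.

R(U1) = exp(−0.000094 × 1000) = 0.910283
R(U2) = exp(−0.00027 × 1000) = 0.763379
R(U3) = exp(−0.00024 × 1000) = 0.786628
R(U4) = exp(−0.00015 × 1000) = 0.860708
R(U5) = exp(−0.00017 × 1000) = 0.843665
R(U6) = exp(−0.00011 × 1000) = 0.895834
R(U7) = exp(−0.00016 × 1000) = 0.852144
Series (U2 and U3): 0.763379 × 0.786628 = 0.600495
Parallel ([0.600495] and U4): 1 − (1 − 0.600495)(1 − 0.860708) = 0.944352
Series (U1 and [0.944352]): 0.910283 × 0.944352 = 0.859628
Series (U5, U6, and U7): 0.843665 × 0.895834 × 0.852144 = 0.644037
Parallel ([0.859628] and [0.644037]): 1 − (1 − 0.859628)(1 − 0.644037) = 0.9500

0.9500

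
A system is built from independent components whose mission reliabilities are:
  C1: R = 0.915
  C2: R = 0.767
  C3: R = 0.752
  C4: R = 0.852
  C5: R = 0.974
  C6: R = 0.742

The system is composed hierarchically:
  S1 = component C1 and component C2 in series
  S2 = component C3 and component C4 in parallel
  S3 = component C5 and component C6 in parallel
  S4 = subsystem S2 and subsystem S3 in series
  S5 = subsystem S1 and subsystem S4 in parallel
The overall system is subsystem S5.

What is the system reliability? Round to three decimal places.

0.987

Series (C1 and C2): 0.91500 × 0.76700 = 0.70181
Parallel (C3 and C4): 1 − (1 − 0.75200)(1 − 0.85200) = 0.96330
Parallel (C5 and C6): 1 − (1 − 0.97400)(1 − 0.74200) = 0.99329
Series ([0.96330] and [0.99329]): 0.96330 × 0.99329 = 0.95684
Parallel ([0.70181] and [0.95684]): 1 − (1 − 0.70181)(1 − 0.95684) = 0.987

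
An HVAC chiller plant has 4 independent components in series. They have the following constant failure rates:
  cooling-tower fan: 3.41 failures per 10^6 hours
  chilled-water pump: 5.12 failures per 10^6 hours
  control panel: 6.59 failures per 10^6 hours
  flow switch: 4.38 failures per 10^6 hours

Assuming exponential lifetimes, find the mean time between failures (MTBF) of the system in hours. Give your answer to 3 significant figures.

51300

Series of exponential components: λ_sys = Σ λ_i
λ_sys = 0.00000341 + 0.00000512 + 0.00000659 + 0.00000438 = 1.9500e-05 /h
MTBF = 1 / λ_sys = 51300 h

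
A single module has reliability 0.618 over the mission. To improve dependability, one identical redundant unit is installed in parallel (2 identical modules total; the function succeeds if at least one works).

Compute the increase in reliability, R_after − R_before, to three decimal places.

0.236

R_before = 0.618
R_after = 1 − (1 − 0.618)^2 = 0.854
ΔR = 0.854 − 0.618 = 0.236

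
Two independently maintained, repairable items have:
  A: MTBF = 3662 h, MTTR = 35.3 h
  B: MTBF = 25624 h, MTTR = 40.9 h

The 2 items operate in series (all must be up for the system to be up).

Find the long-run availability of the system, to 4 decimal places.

0.9889

A(A) = MTBF/(MTBF+MTTR) = 3662/(3662+35.3) = 0.990452
A(B) = MTBF/(MTBF+MTTR) = 25624/(25624+40.9) = 0.998406
Series availability: 0.990452 × 0.998406 = 0.9889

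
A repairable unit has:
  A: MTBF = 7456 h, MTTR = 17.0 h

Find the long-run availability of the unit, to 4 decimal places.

A(A) = MTBF/(MTBF+MTTR) = 7456/(7456+17.0) = 0.9977

0.9977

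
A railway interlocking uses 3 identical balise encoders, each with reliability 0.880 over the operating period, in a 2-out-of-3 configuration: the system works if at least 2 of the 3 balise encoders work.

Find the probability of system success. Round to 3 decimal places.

R = Σ_{i=2}^{3} C(3,i) p^i (1−p)^{3−i} with p = 0.880
C(3,2)·0.880^2·0.120^1 = 0.27878
C(3,3)·0.880^3·0.120^0 = 0.68147
Sum = 0.960

0.960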